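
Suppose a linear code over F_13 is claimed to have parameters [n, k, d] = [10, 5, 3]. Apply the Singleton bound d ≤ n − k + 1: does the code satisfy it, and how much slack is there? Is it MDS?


Singleton RHS = n − k + 1 = 6, slack = 3, bound satisfied, not MDS.

Singleton bound: d ≤ n − k + 1.
Here n = 10, k = 5, so n − k + 1 = 6.
Given d = 3, check d ≤ 6: YES.
Slack = (n − k + 1) − d = 3.
The code is NOT MDS (slack = 3 > 0).
Description: the claimed parameters are [10, 5, 3]_13; such a code would be non-MDS.


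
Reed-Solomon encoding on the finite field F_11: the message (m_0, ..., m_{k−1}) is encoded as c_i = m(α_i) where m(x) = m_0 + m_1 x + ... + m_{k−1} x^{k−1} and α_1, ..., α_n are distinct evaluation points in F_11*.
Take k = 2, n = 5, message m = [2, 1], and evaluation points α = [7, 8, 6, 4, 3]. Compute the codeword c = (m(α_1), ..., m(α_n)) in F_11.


c = [9, 10, 8, 6, 5]

Message polynomial: m(x) = 2 + 1·x (mod 11).
For each evaluation point α_i, compute m(α_i) mod 11:
  α_1 = 7: Horner steps 1 → 9, so m(7) = 9.
  α_2 = 8: Horner steps 1 → 10, so m(8) = 10.
  α_3 = 6: Horner steps 1 → 8, so m(6) = 8.
  α_4 = 4: Horner steps 1 → 6, so m(4) = 6.
  α_5 = 3: Horner steps 1 → 5, so m(3) = 5.
Codeword c = [9, 10, 8, 6, 5] ∈ F_11^5.


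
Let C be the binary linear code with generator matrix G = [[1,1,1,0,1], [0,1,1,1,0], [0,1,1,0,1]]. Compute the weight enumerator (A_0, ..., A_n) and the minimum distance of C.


Weight distribution: A_0 = 1, A_1 = 1, A_2 = 1, A_3 = 3, A_4 = 2. Minimum distance d = 1.

Enumerate all 2^3 = 8 messages m ∈ F_2^3.
For each, compute codeword c = mG in F_2^5, then tally its weight.
  m = 000 → c = 00000, weight = 0.
  m = 100 → c = 11101, weight = 4.
  m = 010 → c = 01110, weight = 3.
  m = 110 → c = 10011, weight = 3.
  m = 001 → c = 01101, weight = 3.
  m = 101 → c = 10000, weight = 1.
  m = 011 → c = 00011, weight = 2.
  m = 111 → c = 11110, weight = 4.
Tally weights:
  weight 0: 1 codewords.
  weight 1: 1 codewords.
  weight 2: 1 codewords.
  weight 3: 3 codewords.
  weight 4: 2 codewords.
Minimum distance d = smallest w > 0 with A_w > 0 = 1.
Sanity: Σ A_w = 8 = 2^3 = 8 ✓.


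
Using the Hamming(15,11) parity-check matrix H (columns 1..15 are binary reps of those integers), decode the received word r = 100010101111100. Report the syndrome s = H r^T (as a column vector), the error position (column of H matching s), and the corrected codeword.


s = (1, 0, 1, 0)^T, error position = 10, corrected codeword c = 100010101011100

Compute s = H r^T mod 2 one row at a time:
  s_1 = 0 + 1 + 1 + 1 + 1 + 1 + 0 + 0 = 5 ≡ 1 (mod 2).
  s_2 = 0 + 1 + 0 + 1 + 1 + 1 + 0 + 0 = 4 ≡ 0 (mod 2).
  s_3 = 0 + 0 + 0 + 1 + 1 + 1 + 0 + 0 = 3 ≡ 1 (mod 2).
  s_4 = 1 + 0 + 1 + 1 + 1 + 1 + 1 + 0 = 6 ≡ 0 (mod 2).
s = (1, 0, 1, 0)^T — this equals column 10 of H (binary 1010), so error is at position 10.
Correct: flip bit 10 of r = 100010101111100 to get c = 100010101011100.


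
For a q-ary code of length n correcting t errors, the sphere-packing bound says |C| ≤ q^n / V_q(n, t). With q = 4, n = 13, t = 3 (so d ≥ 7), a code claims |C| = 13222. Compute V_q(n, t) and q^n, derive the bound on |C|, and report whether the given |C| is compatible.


V_q(n, t) = 8464, q^n = 67108864, Hamming bound = 7928, |C| = 13222 > bound (violated).

Step 1: Compute V_q(n, t) = Σ_{j=0}^3 C(n, j) (q−1)^j.
  j = 0: C(13,0)·(3)^0 = 1·1 = 1.
  j = 1: C(13,1)·(3)^1 = 13·3 = 39.
  j = 2: C(13,2)·(3)^2 = 78·9 = 702.
  j = 3: C(13,3)·(3)^3 = 286·27 = 7722.
  V_q(n, t) = 1 + 39 + 702 + 7722 = 8464.
Step 2: q^n = 4^13 = 67108864.
Step 3: Hamming bound ⌊q^n / V_q(n,t)⌋ = ⌊67108864/8464⌋ = 7928.
Step 4: Compare |C| = 13222 to 7928: violated.
The claimed |C| lies above the Hamming bound, so no 4-ary code of length 13 with d ≥ 7 can have 13222 codewords.


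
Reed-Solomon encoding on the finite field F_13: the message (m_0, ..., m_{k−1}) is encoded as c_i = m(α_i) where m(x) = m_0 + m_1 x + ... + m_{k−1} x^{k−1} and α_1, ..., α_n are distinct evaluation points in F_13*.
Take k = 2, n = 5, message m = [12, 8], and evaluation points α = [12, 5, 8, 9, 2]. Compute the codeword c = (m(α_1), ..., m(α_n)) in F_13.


c = [4, 0, 11, 6, 2]

Message polynomial: m(x) = 12 + 8·x (mod 13).
For each evaluation point α_i, compute m(α_i) mod 13:
  α_1 = 12: Horner steps 8 → 4, so m(12) = 4.
  α_2 = 5: Horner steps 8 → 0, so m(5) = 0.
  α_3 = 8: Horner steps 8 → 11, so m(8) = 11.
  α_4 = 9: Horner steps 8 → 6, so m(9) = 6.
  α_5 = 2: Horner steps 8 → 2, so m(2) = 2.
Codeword c = [4, 0, 11, 6, 2] ∈ F_13^5.


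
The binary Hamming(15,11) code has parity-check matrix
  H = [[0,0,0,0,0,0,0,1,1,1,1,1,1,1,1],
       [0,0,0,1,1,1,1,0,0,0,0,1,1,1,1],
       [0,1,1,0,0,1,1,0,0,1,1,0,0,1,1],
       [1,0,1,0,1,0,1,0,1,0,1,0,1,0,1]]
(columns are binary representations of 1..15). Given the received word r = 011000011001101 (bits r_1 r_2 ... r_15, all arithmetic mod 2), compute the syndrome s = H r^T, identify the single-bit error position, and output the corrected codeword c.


s = (1, 1, 1, 0)^T, error position = 14, corrected codeword c = 011000011001111

Compute s = H r^T mod 2 one row at a time:
  s_1 = 1 + 1 + 0 + 0 + 1 + 1 + 0 + 1 = 5 ≡ 1 (mod 2).
  s_2 = 0 + 0 + 0 + 0 + 1 + 1 + 0 + 1 = 3 ≡ 1 (mod 2).
  s_3 = 1 + 1 + 0 + 0 + 0 + 0 + 0 + 1 = 3 ≡ 1 (mod 2).
  s_4 = 0 + 1 + 0 + 0 + 1 + 0 + 1 + 1 = 4 ≡ 0 (mod 2).
s = (1, 1, 1, 0)^T — this equals column 14 of H (binary 1110), so error is at position 14.
Correct: flip bit 14 of r = 011000011001101 to get c = 011000011001111.


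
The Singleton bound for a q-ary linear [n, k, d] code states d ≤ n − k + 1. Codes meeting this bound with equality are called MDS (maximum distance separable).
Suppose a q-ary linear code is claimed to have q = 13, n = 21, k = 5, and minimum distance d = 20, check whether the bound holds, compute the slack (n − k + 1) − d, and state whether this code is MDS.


Singleton RHS = n − k + 1 = 17, slack = -3, bound violated (no such code; not MDS).

Singleton bound: d ≤ n − k + 1.
Here n = 21, k = 5, so n − k + 1 = 17.
Given d = 20, check d ≤ 17: NO.
Slack = (n − k + 1) − d = -3.
The slack is negative: d = 20 exceeds n − k + 1 = 17 by 3, so the Singleton bound is violated and no linear [21, 5, 20]_13 code can exist. In particular it is not MDS (MDS requires d = n − k + 1 exactly).
Description: the claimed parameters are [21, 5, 20]_13; such a code would be impossible (violates the Singleton bound).


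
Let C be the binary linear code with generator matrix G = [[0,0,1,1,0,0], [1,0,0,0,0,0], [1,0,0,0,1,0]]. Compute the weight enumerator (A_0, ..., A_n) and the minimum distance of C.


Weight distribution: A_0 = 1, A_1 = 2, A_2 = 2, A_3 = 2, A_4 = 1. Minimum distance d = 1.

Enumerate all 2^3 = 8 messages m ∈ F_2^3.
For each, compute codeword c = mG in F_2^6, then tally its weight.
  m = 000 → c = 000000, weight = 0.
  m = 100 → c = 001100, weight = 2.
  m = 010 → c = 100000, weight = 1.
  m = 110 → c = 101100, weight = 3.
  m = 001 → c = 100010, weight = 2.
  m = 101 → c = 101110, weight = 4.
  m = 011 → c = 000010, weight = 1.
  m = 111 → c = 001110, weight = 3.
Tally weights:
  weight 0: 1 codewords.
  weight 1: 2 codewords.
  weight 2: 2 codewords.
  weight 3: 2 codewords.
  weight 4: 1 codewords.
Minimum distance d = smallest w > 0 with A_w > 0 = 1.
Sanity: Σ A_w = 8 = 2^3 = 8 ✓.


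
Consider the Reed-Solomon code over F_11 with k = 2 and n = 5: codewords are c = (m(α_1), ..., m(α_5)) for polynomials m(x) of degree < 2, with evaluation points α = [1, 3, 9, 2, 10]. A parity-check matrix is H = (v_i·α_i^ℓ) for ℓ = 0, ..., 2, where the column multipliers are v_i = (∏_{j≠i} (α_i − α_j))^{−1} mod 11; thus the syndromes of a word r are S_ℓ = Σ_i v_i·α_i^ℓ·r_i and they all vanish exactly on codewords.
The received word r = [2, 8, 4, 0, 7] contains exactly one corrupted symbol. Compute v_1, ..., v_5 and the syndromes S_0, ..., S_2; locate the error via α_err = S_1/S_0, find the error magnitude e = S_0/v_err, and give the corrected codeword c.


S = (5, 10, 9), error at position 4, error magnitude e = 6, c = [2, 8, 4, 5, 7].

Step 1: column multipliers v_i = (∏_{j≠i}(α_i − α_j))^{−1} mod 11.
  i = 1 (α = 1): (1−3)(1−9)(1−2)(1−10) = (−2)·(−8)·(−1)·(−9) = 144 ≡ 1, so v_1 = 1^{−1} = 1 (mod 11).
  i = 2 (α = 3): (3−1)(3−9)(3−2)(3−10) = 2·(−6)·1·(−7) = 84 ≡ 7, so v_2 = 7^{−1} = 8 (mod 11).
  i = 3 (α = 9): (9−1)(9−3)(9−2)(9−10) = 8·6·7·(−1) = −336 ≡ 5, so v_3 = 5^{−1} = 9 (mod 11).
  i = 4 (α = 2): (2−1)(2−3)(2−9)(2−10) = 1·(−1)·(−7)·(−8) = −56 ≡ 10, so v_4 = 10^{−1} = 10 (mod 11).
  i = 5 (α = 10): (10−1)(10−3)(10−9)(10−2) = 9·7·1·8 = 504 ≡ 9, so v_5 = 9^{−1} = 5 (mod 11).
  v = [1, 8, 9, 10, 5].
Step 2: syndromes of r = [2, 8, 4, 0, 7] (all sums mod 11).
  S_0 = Σ v_i r_i = 1·2 + 8·8 + 9·4 + 10·0 + 5·7 = 137 ≡ 5.
  S_1 = Σ v_i α_i r_i = 1·1·2 + 8·3·8 + 9·9·4 + 10·2·0 + 5·10·7 = 868 ≡ 10.
  α_i^2 mod 11 = [1, 9, 4, 4, 1].
  S_2 = Σ v_i α_i^2 r_i = 1·1·2 + 8·9·8 + 9·4·4 + 10·4·0 + 5·1·7 = 757 ≡ 9.
  S = (5, 10, 9) ≠ 0, so r is not a codeword (an error is present).
Step 3: locate the error. For a single error e at position i, S_ℓ = v_i·e·α_i^ℓ, so α_err = S_1/S_0.
  S_0^{−1} = 5^{−1} = 9 (mod 11), so α_err = 10·9 = 90 ≡ 2 = α_4. Error position i = 4.
  Consistency check: S_2/S_1 = 9·10 = 90 ≡ 2 = α_err ✓ (single-error assumption holds).
Step 4: error magnitude e = S_0/v_4 = S_0·∏_{j≠4}(α_4 − α_j) = 5·10 = 50 ≡ 6 (mod 11).
Step 5: correct position 4: c_4 = r_4 − e = 0 − 6 ≡ 5 (mod 11). Hence c = [2, 8, 4, 5, 7].
  Check: interpolating c through the α_i gives m(x) = 10 + 3·x (degree < 2) with m(α_i) = c_i for every i, so c is indeed a codeword.


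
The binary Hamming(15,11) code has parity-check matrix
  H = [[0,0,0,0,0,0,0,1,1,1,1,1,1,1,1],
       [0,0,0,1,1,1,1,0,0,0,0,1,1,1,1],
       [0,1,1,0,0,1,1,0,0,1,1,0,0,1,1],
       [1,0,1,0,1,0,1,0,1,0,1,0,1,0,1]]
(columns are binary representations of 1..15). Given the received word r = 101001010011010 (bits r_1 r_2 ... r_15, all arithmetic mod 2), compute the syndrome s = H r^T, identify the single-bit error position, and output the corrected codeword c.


s = (0, 1, 0, 1)^T, error position = 5, corrected codeword c = 101011010011010

Compute s = H r^T mod 2 one row at a time:
  s_1 = 1 + 0 + 0 + 1 + 1 + 0 + 1 + 0 = 4 ≡ 0 (mod 2).
  s_2 = 0 + 0 + 1 + 0 + 1 + 0 + 1 + 0 = 3 ≡ 1 (mod 2).
  s_3 = 0 + 1 + 1 + 0 + 0 + 1 + 1 + 0 = 4 ≡ 0 (mod 2).
  s_4 = 1 + 1 + 0 + 0 + 0 + 1 + 0 + 0 = 3 ≡ 1 (mod 2).
s = (0, 1, 0, 1)^T — this equals column 5 of H (binary 0101), so error is at position 5.
Correct: flip bit 5 of r = 101001010011010 to get c = 101011010011010.


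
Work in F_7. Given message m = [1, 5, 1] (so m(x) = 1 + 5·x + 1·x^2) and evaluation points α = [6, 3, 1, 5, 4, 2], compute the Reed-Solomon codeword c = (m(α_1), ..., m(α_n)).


c = [4, 4, 0, 2, 2, 1]

Message polynomial: m(x) = 1 + 5·x + 1·x^2 (mod 7).
For each evaluation point α_i, compute m(α_i) mod 7:
  α_1 = 6: Horner steps 1 → 4 → 4, so m(6) = 4.
  α_2 = 3: Horner steps 1 → 1 → 4, so m(3) = 4.
  α_3 = 1: Horner steps 1 → 6 → 0, so m(1) = 0.
  α_4 = 5: Horner steps 1 → 3 → 2, so m(5) = 2.
  α_5 = 4: Horner steps 1 → 2 → 2, so m(4) = 2.
  α_6 = 2: Horner steps 1 → 0 → 1, so m(2) = 1.
Codeword c = [4, 4, 0, 2, 2, 1] ∈ F_7^6.


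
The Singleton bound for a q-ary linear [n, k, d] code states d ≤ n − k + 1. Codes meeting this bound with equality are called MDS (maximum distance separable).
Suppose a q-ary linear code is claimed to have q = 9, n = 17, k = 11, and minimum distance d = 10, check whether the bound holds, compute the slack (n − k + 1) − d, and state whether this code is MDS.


Singleton RHS = n − k + 1 = 7, slack = -3, bound violated (no such code; not MDS).

Singleton bound: d ≤ n − k + 1.
Here n = 17, k = 11, so n − k + 1 = 7.
Given d = 10, check d ≤ 7: NO.
Slack = (n − k + 1) − d = -3.
The slack is negative: d = 10 exceeds n − k + 1 = 7 by 3, so the Singleton bound is violated and no linear [17, 11, 10]_9 code can exist. In particular it is not MDS (MDS requires d = n − k + 1 exactly).
Description: the claimed parameters are [17, 11, 10]_9; such a code would be impossible (violates the Singleton bound).


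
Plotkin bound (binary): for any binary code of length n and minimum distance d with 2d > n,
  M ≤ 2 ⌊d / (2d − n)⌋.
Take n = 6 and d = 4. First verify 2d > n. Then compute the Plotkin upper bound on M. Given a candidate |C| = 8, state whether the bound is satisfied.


Plotkin bound M ≤ 4; given |C| = 8 > bound (violated).

Check applicability: 2d = 8, n = 6.
2d − n = 2 > 0, so Plotkin applies.
Compute d/(2d−n) = 4/2 ≈ 2.0000.
⌊d/(2d−n)⌋ = 2.
Plotkin bound: M ≤ 2·2 = 4.
Given |C| = 8, check: VIOLATED.
This |C| is above the Plotkin bound, so no binary code with n = 6, d = 4 and 8 codewords exists.


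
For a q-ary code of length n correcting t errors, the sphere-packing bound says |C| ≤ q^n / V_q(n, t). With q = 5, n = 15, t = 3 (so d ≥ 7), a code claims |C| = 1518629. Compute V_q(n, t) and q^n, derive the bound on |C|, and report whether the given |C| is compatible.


V_q(n, t) = 30861, q^n = 30517578125, Hamming bound = 988871, |C| = 1518629 > bound (violated).

Step 1: Compute V_q(n, t) = Σ_{j=0}^3 C(n, j) (q−1)^j.
  j = 0: C(15,0)·(4)^0 = 1·1 = 1.
  j = 1: C(15,1)·(4)^1 = 15·4 = 60.
  j = 2: C(15,2)·(4)^2 = 105·16 = 1680.
  j = 3: C(15,3)·(4)^3 = 455·64 = 29120.
  V_q(n, t) = 1 + 60 + 1680 + 29120 = 30861.
Step 2: q^n = 5^15 = 30517578125.
Step 3: Hamming bound ⌊q^n / V_q(n,t)⌋ = ⌊30517578125/30861⌋ = 988871.
Step 4: Compare |C| = 1518629 to 988871: violated.
The claimed |C| lies above the Hamming bound, so no 5-ary code of length 15 with d ≥ 7 can have 1518629 codewords.


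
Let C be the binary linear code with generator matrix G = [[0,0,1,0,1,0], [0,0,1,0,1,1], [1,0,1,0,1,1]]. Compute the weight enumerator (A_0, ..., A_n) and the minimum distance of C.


Weight distribution: A_0 = 1, A_1 = 2, A_2 = 2, A_3 = 2, A_4 = 1. Minimum distance d = 1.

Enumerate all 2^3 = 8 messages m ∈ F_2^3.
For each, compute codeword c = mG in F_2^6, then tally its weight.
  m = 000 → c = 000000, weight = 0.
  m = 100 → c = 001010, weight = 2.
  m = 010 → c = 001011, weight = 3.
  m = 110 → c = 000001, weight = 1.
  m = 001 → c = 101011, weight = 4.
  m = 101 → c = 100001, weight = 2.
  m = 011 → c = 100000, weight = 1.
  m = 111 → c = 101010, weight = 3.
Tally weights:
  weight 0: 1 codewords.
  weight 1: 2 codewords.
  weight 2: 2 codewords.
  weight 3: 2 codewords.
  weight 4: 1 codewords.
Minimum distance d = smallest w > 0 with A_w > 0 = 1.
Sanity: Σ A_w = 8 = 2^3 = 8 ✓.


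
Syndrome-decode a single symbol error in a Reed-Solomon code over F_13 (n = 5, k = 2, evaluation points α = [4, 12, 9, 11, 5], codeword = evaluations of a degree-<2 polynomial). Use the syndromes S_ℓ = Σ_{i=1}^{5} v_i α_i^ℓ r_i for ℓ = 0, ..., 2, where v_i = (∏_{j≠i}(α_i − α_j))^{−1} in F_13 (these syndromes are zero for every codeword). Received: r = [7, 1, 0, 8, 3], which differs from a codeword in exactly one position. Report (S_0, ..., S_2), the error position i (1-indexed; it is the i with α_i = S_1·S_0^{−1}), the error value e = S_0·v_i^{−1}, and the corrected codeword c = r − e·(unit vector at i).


S = (6, 1, 11), error at position 4, error magnitude e = 3, c = [7, 1, 0, 5, 3].

Step 1: column multipliers v_i = (∏_{j≠i}(α_i − α_j))^{−1} mod 13.
  i = 1 (α = 4): (4−12)(4−9)(4−11)(4−5) = (−8)·(−5)·(−7)·(−1) = 280 ≡ 7, so v_1 = 7^{−1} = 2 (mod 13).
  i = 2 (α = 12): (12−4)(12−9)(12−11)(12−5) = 8·3·1·7 = 168 ≡ 12, so v_2 = 12^{−1} = 12 (mod 13).
  i = 3 (α = 9): (9−4)(9−12)(9−11)(9−5) = 5·(−3)·(−2)·4 = 120 ≡ 3, so v_3 = 3^{−1} = 9 (mod 13).
  i = 4 (α = 11): (11−4)(11−12)(11−9)(11−5) = 7·(−1)·2·6 = −84 ≡ 7, so v_4 = 7^{−1} = 2 (mod 13).
  i = 5 (α = 5): (5−4)(5−12)(5−9)(5−11) = 1·(−7)·(−4)·(−6) = −168 ≡ 1, so v_5 = 1^{−1} = 1 (mod 13).
  v = [2, 12, 9, 2, 1].
Step 2: syndromes of r = [7, 1, 0, 8, 3] (all sums mod 13).
  S_0 = Σ v_i r_i = 2·7 + 12·1 + 9·0 + 2·8 + 1·3 = 45 ≡ 6.
  S_1 = Σ v_i α_i r_i = 2·4·7 + 12·12·1 + 9·9·0 + 2·11·8 + 1·5·3 = 391 ≡ 1.
  α_i^2 mod 13 = [3, 1, 3, 4, 12].
  S_2 = Σ v_i α_i^2 r_i = 2·3·7 + 12·1·1 + 9·3·0 + 2·4·8 + 1·12·3 = 154 ≡ 11.
  S = (6, 1, 11) ≠ 0, so r is not a codeword (an error is present).
Step 3: locate the error. For a single error e at position i, S_ℓ = v_i·e·α_i^ℓ, so α_err = S_1/S_0.
  S_0^{−1} = 6^{−1} = 11 (mod 13), so α_err = 1·11 = 11 ≡ 11 = α_4. Error position i = 4.
  Consistency check: S_2/S_1 = 11·1 = 11 ≡ 11 = α_err ✓ (single-error assumption holds).
Step 4: error magnitude e = S_0/v_4 = S_0·∏_{j≠4}(α_4 − α_j) = 6·7 = 42 ≡ 3 (mod 13).
Step 5: correct position 4: c_4 = r_4 − e = 8 − 3 ≡ 5 (mod 13). Hence c = [7, 1, 0, 5, 3].
  Check: interpolating c through the α_i gives m(x) = 10 + 9·x (degree < 2) with m(α_i) = c_i for every i, so c is indeed a codeword.


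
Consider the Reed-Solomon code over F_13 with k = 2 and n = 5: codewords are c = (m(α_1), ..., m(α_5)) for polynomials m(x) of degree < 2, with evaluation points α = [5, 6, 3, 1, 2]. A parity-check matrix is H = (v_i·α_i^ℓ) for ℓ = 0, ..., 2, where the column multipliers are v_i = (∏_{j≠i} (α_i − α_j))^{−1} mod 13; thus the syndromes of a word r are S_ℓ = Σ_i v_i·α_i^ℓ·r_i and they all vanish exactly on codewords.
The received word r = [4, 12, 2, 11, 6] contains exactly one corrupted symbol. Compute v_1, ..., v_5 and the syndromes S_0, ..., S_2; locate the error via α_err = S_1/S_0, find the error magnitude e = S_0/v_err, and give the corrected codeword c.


S = (12, 10, 4), error at position 3, error magnitude e = 1, c = [4, 12, 1, 11, 6].

Step 1: column multipliers v_i = (∏_{j≠i}(α_i − α_j))^{−1} mod 13.
  i = 1 (α = 5): (5−6)(5−3)(5−1)(5−2) = (−1)·2·4·3 = −24 ≡ 2, so v_1 = 2^{−1} = 7 (mod 13).
  i = 2 (α = 6): (6−5)(6−3)(6−1)(6−2) = 1·3·5·4 = 60 ≡ 8, so v_2 = 8^{−1} = 5 (mod 13).
  i = 3 (α = 3): (3−5)(3−6)(3−1)(3−2) = (−2)·(−3)·2·1 = 12 ≡ 12, so v_3 = 12^{−1} = 12 (mod 13).
  i = 4 (α = 1): (1−5)(1−6)(1−3)(1−2) = (−4)·(−5)·(−2)·(−1) = 40 ≡ 1, so v_4 = 1^{−1} = 1 (mod 13).
  i = 5 (α = 2): (2−5)(2−6)(2−3)(2−1) = (−3)·(−4)·(−1)·1 = −12 ≡ 1, so v_5 = 1^{−1} = 1 (mod 13).
  v = [7, 5, 12, 1, 1].
Step 2: syndromes of r = [4, 12, 2, 11, 6] (all sums mod 13).
  S_0 = Σ v_i r_i = 7·4 + 5·12 + 12·2 + 1·11 + 1·6 = 129 ≡ 12.
  S_1 = Σ v_i α_i r_i = 7·5·4 + 5·6·12 + 12·3·2 + 1·1·11 + 1·2·6 = 595 ≡ 10.
  α_i^2 mod 13 = [12, 10, 9, 1, 4].
  S_2 = Σ v_i α_i^2 r_i = 7·12·4 + 5·10·12 + 12·9·2 + 1·1·11 + 1·4·6 = 1187 ≡ 4.
  S = (12, 10, 4) ≠ 0, so r is not a codeword (an error is present).
Step 3: locate the error. For a single error e at position i, S_ℓ = v_i·e·α_i^ℓ, so α_err = S_1/S_0.
  S_0^{−1} = 12^{−1} = 12 (mod 13), so α_err = 10·12 = 120 ≡ 3 = α_3. Error position i = 3.
  Consistency check: S_2/S_1 = 4·4 = 16 ≡ 3 = α_err ✓ (single-error assumption holds).
Step 4: error magnitude e = S_0/v_3 = S_0·∏_{j≠3}(α_3 − α_j) = 12·12 = 144 ≡ 1 (mod 13).
Step 5: correct position 3: c_3 = r_3 − e = 2 − 1 ≡ 1 (mod 13). Hence c = [4, 12, 1, 11, 6].
  Check: interpolating c through the α_i gives m(x) = 3 + 8·x (degree < 2) with m(α_i) = c_i for every i, so c is indeed a codeword.


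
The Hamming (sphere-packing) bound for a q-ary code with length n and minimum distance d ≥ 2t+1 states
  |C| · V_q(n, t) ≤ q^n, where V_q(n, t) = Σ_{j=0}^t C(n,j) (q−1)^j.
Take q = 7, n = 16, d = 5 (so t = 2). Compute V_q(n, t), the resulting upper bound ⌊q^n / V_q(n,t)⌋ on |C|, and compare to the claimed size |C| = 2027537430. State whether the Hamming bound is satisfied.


V_q(n, t) = 4417, q^n = 33232930569601, Hamming bound = 7523869270, |C| = 2027537430 ≤ bound (satisfied).

Step 1: Compute V_q(n, t) = Σ_{j=0}^2 C(n, j) (q−1)^j.
  j = 0: C(16,0)·(6)^0 = 1·1 = 1.
  j = 1: C(16,1)·(6)^1 = 16·6 = 96.
  j = 2: C(16,2)·(6)^2 = 120·36 = 4320.
  V_q(n, t) = 1 + 96 + 4320 = 4417.
Step 2: q^n = 7^16 = 33232930569601.
Step 3: Hamming bound ⌊q^n / V_q(n,t)⌋ = ⌊33232930569601/4417⌋ = 7523869270.
Step 4: Compare |C| = 2027537430 to 7523869270: satisfied.
The claimed |C| lies below the Hamming bound.


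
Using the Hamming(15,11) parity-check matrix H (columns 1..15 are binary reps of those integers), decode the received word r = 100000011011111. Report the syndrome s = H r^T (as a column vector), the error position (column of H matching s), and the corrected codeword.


s = (1, 0, 1, 1)^T, error position = 11, corrected codeword c = 100000011001111

Compute s = H r^T mod 2 one row at a time:
  s_1 = 1 + 1 + 0 + 1 + 1 + 1 + 1 + 1 = 7 ≡ 1 (mod 2).
  s_2 = 0 + 0 + 0 + 0 + 1 + 1 + 1 + 1 = 4 ≡ 0 (mod 2).
  s_3 = 0 + 0 + 0 + 0 + 0 + 1 + 1 + 1 = 3 ≡ 1 (mod 2).
  s_4 = 1 + 0 + 0 + 0 + 1 + 1 + 1 + 1 = 5 ≡ 1 (mod 2).
s = (1, 0, 1, 1)^T — this equals column 11 of H (binary 1011), so error is at position 11.
Correct: flip bit 11 of r = 100000011011111 to get c = 100000011001111.


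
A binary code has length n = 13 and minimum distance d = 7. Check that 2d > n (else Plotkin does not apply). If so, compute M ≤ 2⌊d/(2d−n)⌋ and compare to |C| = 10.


Plotkin bound M ≤ 14; given |C| = 10 ≤ bound (satisfied).

Check applicability: 2d = 14, n = 13.
2d − n = 1 > 0, so Plotkin applies.
Compute d/(2d−n) = 7/1 ≈ 7.0000.
⌊d/(2d−n)⌋ = 7.
Plotkin bound: M ≤ 2·7 = 14.
Given |C| = 10, check: satisfied.
This |C| is below the Plotkin bound.


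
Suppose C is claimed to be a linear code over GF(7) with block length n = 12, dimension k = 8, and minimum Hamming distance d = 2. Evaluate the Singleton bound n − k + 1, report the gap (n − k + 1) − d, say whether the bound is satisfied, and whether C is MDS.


Singleton RHS = n − k + 1 = 5, slack = 3, bound satisfied, not MDS.

Singleton bound: d ≤ n − k + 1.
Here n = 12, k = 8, so n − k + 1 = 5.
Given d = 2, check d ≤ 5: YES.
Slack = (n − k + 1) − d = 3.
The code is NOT MDS (slack = 3 > 0).
Description: the claimed parameters are [12, 8, 2]_7; such a code would be non-MDS.


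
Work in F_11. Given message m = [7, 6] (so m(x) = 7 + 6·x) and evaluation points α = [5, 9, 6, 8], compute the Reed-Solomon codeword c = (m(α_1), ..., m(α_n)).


c = [4, 6, 10, 0]

Message polynomial: m(x) = 7 + 6·x (mod 11).
For each evaluation point α_i, compute m(α_i) mod 11:
  α_1 = 5: Horner steps 6 → 4, so m(5) = 4.
  α_2 = 9: Horner steps 6 → 6, so m(9) = 6.
  α_3 = 6: Horner steps 6 → 10, so m(6) = 10.
  α_4 = 8: Horner steps 6 → 0, so m(8) = 0.
Codeword c = [4, 6, 10, 0] ∈ F_11^4.


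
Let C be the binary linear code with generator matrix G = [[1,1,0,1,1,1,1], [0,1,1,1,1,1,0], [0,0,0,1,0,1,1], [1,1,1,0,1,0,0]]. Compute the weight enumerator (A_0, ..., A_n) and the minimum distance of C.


Weight distribution: A_0 = 1, A_1 = 1, A_2 = 1, A_3 = 5, A_4 = 5, A_5 = 1, A_6 = 1, A_7 = 1. Minimum distance d = 1.

Enumerate all 2^4 = 16 messages m ∈ F_2^4.
For each, compute codeword c = mG in F_2^7, then tally its weight.
  m = 0000 → c = 0000000, weight = 0.
  m = 1000 → c = 1101111, weight = 6.
  m = 0100 → c = 0111110, weight = 5.
  m = 1100 → c = 1010001, weight = 3.
  m = 0010 → c = 0001011, weight = 3.
  m = 1010 → c = 1100100, weight = 3.
  m = 0110 → c = 0110101, weight = 4.
  m = 1110 → c = 1011010, weight = 4.
  m = 0001 → c = 1110100, weight = 4.
  m = 1001 → c = 0011011, weight = 4.
  m = 0101 → c = 1001010, weight = 3.
  m = 1101 → c = 0100101, weight = 3.
  m = 0011 → c = 1111111, weight = 7.
  m = 1011 → c = 0010000, weight = 1.
  m = 0111 → c = 1000001, weight = 2.
  m = 1111 → c = 0101110, weight = 4.
Tally weights:
  weight 0: 1 codewords.
  weight 1: 1 codewords.
  weight 2: 1 codewords.
  weight 3: 5 codewords.
  weight 4: 5 codewords.
  weight 5: 1 codewords.
  weight 6: 1 codewords.
  weight 7: 1 codewords.
Minimum distance d = smallest w > 0 with A_w > 0 = 1.
Sanity: Σ A_w = 16 = 2^4 = 16 ✓.


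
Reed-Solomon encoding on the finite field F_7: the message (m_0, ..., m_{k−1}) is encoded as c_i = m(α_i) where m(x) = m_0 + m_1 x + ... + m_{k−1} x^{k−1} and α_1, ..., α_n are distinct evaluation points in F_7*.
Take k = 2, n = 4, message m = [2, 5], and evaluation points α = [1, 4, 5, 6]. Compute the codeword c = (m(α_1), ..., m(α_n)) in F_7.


c = [0, 1, 6, 4]

Message polynomial: m(x) = 2 + 5·x (mod 7).
For each evaluation point α_i, compute m(α_i) mod 7:
  α_1 = 1: Horner steps 5 → 0, so m(1) = 0.
  α_2 = 4: Horner steps 5 → 1, so m(4) = 1.
  α_3 = 5: Horner steps 5 → 6, so m(5) = 6.
  α_4 = 6: Horner steps 5 → 4, so m(6) = 4.
Codeword c = [0, 1, 6, 4] ∈ F_7^4.


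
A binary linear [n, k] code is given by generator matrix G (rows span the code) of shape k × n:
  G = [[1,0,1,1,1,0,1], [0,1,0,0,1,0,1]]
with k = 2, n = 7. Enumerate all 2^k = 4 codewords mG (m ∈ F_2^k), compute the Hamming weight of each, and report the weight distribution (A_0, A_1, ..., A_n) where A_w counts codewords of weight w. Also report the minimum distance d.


Weight distribution: A_0 = 1, A_3 = 1, A_4 = 1, A_5 = 1. Minimum distance d = 3.

Enumerate all 2^2 = 4 messages m ∈ F_2^2.
For each, compute codeword c = mG in F_2^7, then tally its weight.
  m = 00 → c = 0000000, weight = 0.
  m = 10 → c = 1011101, weight = 5.
  m = 01 → c = 0100101, weight = 3.
  m = 11 → c = 1111000, weight = 4.
Tally weights:
  weight 0: 1 codewords.
  weight 3: 1 codewords.
  weight 4: 1 codewords.
  weight 5: 1 codewords.
Minimum distance d = smallest w > 0 with A_w > 0 = 3.
Sanity: Σ A_w = 4 = 2^2 = 4 ✓.


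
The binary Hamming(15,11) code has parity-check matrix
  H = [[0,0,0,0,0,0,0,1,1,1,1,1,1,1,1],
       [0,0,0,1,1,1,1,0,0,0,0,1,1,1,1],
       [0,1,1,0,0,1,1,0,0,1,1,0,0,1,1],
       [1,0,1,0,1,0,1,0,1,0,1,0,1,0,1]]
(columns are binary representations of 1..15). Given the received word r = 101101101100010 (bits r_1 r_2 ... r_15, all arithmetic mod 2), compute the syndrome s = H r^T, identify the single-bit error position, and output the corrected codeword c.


s = (1, 0, 1, 0)^T, error position = 10, corrected codeword c = 101101101000010

Compute s = H r^T mod 2 one row at a time:
  s_1 = 0 + 1 + 1 + 0 + 0 + 0 + 1 + 0 = 3 ≡ 1 (mod 2).
  s_2 = 1 + 0 + 1 + 1 + 0 + 0 + 1 + 0 = 4 ≡ 0 (mod 2).
  s_3 = 0 + 1 + 1 + 1 + 1 + 0 + 1 + 0 = 5 ≡ 1 (mod 2).
  s_4 = 1 + 1 + 0 + 1 + 1 + 0 + 0 + 0 = 4 ≡ 0 (mod 2).
s = (1, 0, 1, 0)^T — this equals column 10 of H (binary 1010), so error is at position 10.
Correct: flip bit 10 of r = 101101101100010 to get c = 101101101000010.


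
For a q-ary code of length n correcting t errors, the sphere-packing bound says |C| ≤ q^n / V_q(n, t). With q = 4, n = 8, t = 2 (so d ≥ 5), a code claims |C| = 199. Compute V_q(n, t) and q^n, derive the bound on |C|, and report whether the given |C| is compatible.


V_q(n, t) = 277, q^n = 65536, Hamming bound = 236, |C| = 199 ≤ bound (satisfied).

Step 1: Compute V_q(n, t) = Σ_{j=0}^2 C(n, j) (q−1)^j.
  j = 0: C(8,0)·(3)^0 = 1·1 = 1.
  j = 1: C(8,1)·(3)^1 = 8·3 = 24.
  j = 2: C(8,2)·(3)^2 = 28·9 = 252.
  V_q(n, t) = 1 + 24 + 252 = 277.
Step 2: q^n = 4^8 = 65536.
Step 3: Hamming bound ⌊q^n / V_q(n,t)⌋ = ⌊65536/277⌋ = 236.
Step 4: Compare |C| = 199 to 236: satisfied.
The claimed |C| lies below the Hamming bound.


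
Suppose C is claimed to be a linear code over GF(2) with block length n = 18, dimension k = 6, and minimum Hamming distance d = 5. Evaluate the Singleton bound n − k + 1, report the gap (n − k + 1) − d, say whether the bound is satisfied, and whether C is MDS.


Singleton RHS = n − k + 1 = 13, slack = 8, bound satisfied, not MDS.

Singleton bound: d ≤ n − k + 1.
Here n = 18, k = 6, so n − k + 1 = 13.
Given d = 5, check d ≤ 13: YES.
Slack = (n − k + 1) − d = 8.
The code is NOT MDS (slack = 8 > 0).
Description: the claimed parameters are [18, 6, 5]_2; such a code would be non-MDS.


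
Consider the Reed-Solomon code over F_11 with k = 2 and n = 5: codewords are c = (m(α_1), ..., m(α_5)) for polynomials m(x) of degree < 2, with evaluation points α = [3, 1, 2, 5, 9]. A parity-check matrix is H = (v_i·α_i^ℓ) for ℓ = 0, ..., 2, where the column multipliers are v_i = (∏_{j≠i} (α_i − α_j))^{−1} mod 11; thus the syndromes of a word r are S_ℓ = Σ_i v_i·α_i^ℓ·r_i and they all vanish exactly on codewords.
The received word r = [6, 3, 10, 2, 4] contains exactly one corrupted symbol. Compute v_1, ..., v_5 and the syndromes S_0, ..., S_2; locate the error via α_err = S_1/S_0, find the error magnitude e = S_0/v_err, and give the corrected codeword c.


S = (5, 3, 4), error at position 4, error magnitude e = 4, c = [6, 3, 10, 9, 4].

Step 1: column multipliers v_i = (∏_{j≠i}(α_i − α_j))^{−1} mod 11.
  i = 1 (α = 3): (3−1)(3−2)(3−5)(3−9) = 2·1·(−2)·(−6) = 24 ≡ 2, so v_1 = 2^{−1} = 6 (mod 11).
  i = 2 (α = 1): (1−3)(1−2)(1−5)(1−9) = (−2)·(−1)·(−4)·(−8) = 64 ≡ 9, so v_2 = 9^{−1} = 5 (mod 11).
  i = 3 (α = 2): (2−3)(2−1)(2−5)(2−9) = (−1)·1·(−3)·(−7) = −21 ≡ 1, so v_3 = 1^{−1} = 1 (mod 11).
  i = 4 (α = 5): (5−3)(5−1)(5−2)(5−9) = 2·4·3·(−4) = −96 ≡ 3, so v_4 = 3^{−1} = 4 (mod 11).
  i = 5 (α = 9): (9−3)(9−1)(9−2)(9−5) = 6·8·7·4 = 1344 ≡ 2, so v_5 = 2^{−1} = 6 (mod 11).
  v = [6, 5, 1, 4, 6].
Step 2: syndromes of r = [6, 3, 10, 2, 4] (all sums mod 11).
  S_0 = Σ v_i r_i = 6·6 + 5·3 + 1·10 + 4·2 + 6·4 = 93 ≡ 5.
  S_1 = Σ v_i α_i r_i = 6·3·6 + 5·1·3 + 1·2·10 + 4·5·2 + 6·9·4 = 399 ≡ 3.
  α_i^2 mod 11 = [9, 1, 4, 3, 4].
  S_2 = Σ v_i α_i^2 r_i = 6·9·6 + 5·1·3 + 1·4·10 + 4·3·2 + 6·4·4 = 499 ≡ 4.
  S = (5, 3, 4) ≠ 0, so r is not a codeword (an error is present).
Step 3: locate the error. For a single error e at position i, S_ℓ = v_i·e·α_i^ℓ, so α_err = S_1/S_0.
  S_0^{−1} = 5^{−1} = 9 (mod 11), so α_err = 3·9 = 27 ≡ 5 = α_4. Error position i = 4.
  Consistency check: S_2/S_1 = 4·4 = 16 ≡ 5 = α_err ✓ (single-error assumption holds).
Step 4: error magnitude e = S_0/v_4 = S_0·∏_{j≠4}(α_4 − α_j) = 5·3 = 15 ≡ 4 (mod 11).
Step 5: correct position 4: c_4 = r_4 − e = 2 − 4 ≡ 9 (mod 11). Hence c = [6, 3, 10, 9, 4].
  Check: interpolating c through the α_i gives m(x) = 7 + 7·x (degree < 2) with m(α_i) = c_i for every i, so c is indeed a codeword.


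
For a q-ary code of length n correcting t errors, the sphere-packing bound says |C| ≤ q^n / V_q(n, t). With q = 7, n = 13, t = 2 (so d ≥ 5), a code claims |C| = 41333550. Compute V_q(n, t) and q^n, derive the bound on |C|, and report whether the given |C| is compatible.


V_q(n, t) = 2887, q^n = 96889010407, Hamming bound = 33560446, |C| = 41333550 > bound (violated).

Step 1: Compute V_q(n, t) = Σ_{j=0}^2 C(n, j) (q−1)^j.
  j = 0: C(13,0)·(6)^0 = 1·1 = 1.
  j = 1: C(13,1)·(6)^1 = 13·6 = 78.
  j = 2: C(13,2)·(6)^2 = 78·36 = 2808.
  V_q(n, t) = 1 + 78 + 2808 = 2887.
Step 2: q^n = 7^13 = 96889010407.
Step 3: Hamming bound ⌊q^n / V_q(n,t)⌋ = ⌊96889010407/2887⌋ = 33560446.
Step 4: Compare |C| = 41333550 to 33560446: violated.
The claimed |C| lies above the Hamming bound, so no 7-ary code of length 13 with d ≥ 5 can have 41333550 codewords.


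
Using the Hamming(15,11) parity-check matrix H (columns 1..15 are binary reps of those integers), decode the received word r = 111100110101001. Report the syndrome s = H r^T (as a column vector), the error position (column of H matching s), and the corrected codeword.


s = (0, 0, 1, 0)^T, error position = 2, corrected codeword c = 101100110101001

Compute s = H r^T mod 2 one row at a time:
  s_1 = 1 + 0 + 1 + 0 + 1 + 0 + 0 + 1 = 4 ≡ 0 (mod 2).
  s_2 = 1 + 0 + 0 + 1 + 1 + 0 + 0 + 1 = 4 ≡ 0 (mod 2).
  s_3 = 1 + 1 + 0 + 1 + 1 + 0 + 0 + 1 = 5 ≡ 1 (mod 2).
  s_4 = 1 + 1 + 0 + 1 + 0 + 0 + 0 + 1 = 4 ≡ 0 (mod 2).
s = (0, 0, 1, 0)^T — this equals column 2 of H (binary 0010), so error is at position 2.
Correct: flip bit 2 of r = 111100110101001 to get c = 101100110101001.


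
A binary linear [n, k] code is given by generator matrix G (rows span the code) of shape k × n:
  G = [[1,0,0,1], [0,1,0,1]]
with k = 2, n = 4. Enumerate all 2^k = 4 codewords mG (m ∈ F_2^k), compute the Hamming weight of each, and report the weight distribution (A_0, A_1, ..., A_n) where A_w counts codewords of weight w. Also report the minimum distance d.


Weight distribution: A_0 = 1, A_2 = 3. Minimum distance d = 2.

Enumerate all 2^2 = 4 messages m ∈ F_2^2.
For each, compute codeword c = mG in F_2^4, then tally its weight.
  m = 00 → c = 0000, weight = 0.
  m = 10 → c = 1001, weight = 2.
  m = 01 → c = 0101, weight = 2.
  m = 11 → c = 1100, weight = 2.
Tally weights:
  weight 0: 1 codewords.
  weight 2: 3 codewords.
Minimum distance d = smallest w > 0 with A_w > 0 = 2.
Sanity: Σ A_w = 4 = 2^2 = 4 ✓.


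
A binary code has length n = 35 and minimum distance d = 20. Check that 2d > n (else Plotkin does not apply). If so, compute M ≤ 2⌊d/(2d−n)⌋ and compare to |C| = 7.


Plotkin bound M ≤ 8; given |C| = 7 ≤ bound (satisfied).

Check applicability: 2d = 40, n = 35.
2d − n = 5 > 0, so Plotkin applies.
Compute d/(2d−n) = 20/5 ≈ 4.0000.
⌊d/(2d−n)⌋ = 4.
Plotkin bound: M ≤ 2·4 = 8.
Given |C| = 7, check: satisfied.
This |C| is below the Plotkin bound.


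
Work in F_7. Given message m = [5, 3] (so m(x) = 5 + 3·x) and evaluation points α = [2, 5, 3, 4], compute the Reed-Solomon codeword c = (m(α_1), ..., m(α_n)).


c = [4, 6, 0, 3]

Message polynomial: m(x) = 5 + 3·x (mod 7).
For each evaluation point α_i, compute m(α_i) mod 7:
  α_1 = 2: Horner steps 3 → 4, so m(2) = 4.
  α_2 = 5: Horner steps 3 → 6, so m(5) = 6.
  α_3 = 3: Horner steps 3 → 0, so m(3) = 0.
  α_4 = 4: Horner steps 3 → 3, so m(4) = 3.
Codeword c = [4, 6, 0, 3] ∈ F_7^4.


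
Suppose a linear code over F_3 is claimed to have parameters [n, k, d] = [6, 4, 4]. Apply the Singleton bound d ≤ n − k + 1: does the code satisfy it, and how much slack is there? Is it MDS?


Singleton RHS = n − k + 1 = 3, slack = -1, bound violated (no such code; not MDS).

Singleton bound: d ≤ n − k + 1.
Here n = 6, k = 4, so n − k + 1 = 3.
Given d = 4, check d ≤ 3: NO.
Slack = (n − k + 1) − d = -1.
The slack is negative: d = 4 exceeds n − k + 1 = 3 by 1, so the Singleton bound is violated and no linear [6, 4, 4]_3 code can exist. In particular it is not MDS (MDS requires d = n − k + 1 exactly).
Description: the claimed parameters are [6, 4, 4]_3; such a code would be impossible (violates the Singleton bound).


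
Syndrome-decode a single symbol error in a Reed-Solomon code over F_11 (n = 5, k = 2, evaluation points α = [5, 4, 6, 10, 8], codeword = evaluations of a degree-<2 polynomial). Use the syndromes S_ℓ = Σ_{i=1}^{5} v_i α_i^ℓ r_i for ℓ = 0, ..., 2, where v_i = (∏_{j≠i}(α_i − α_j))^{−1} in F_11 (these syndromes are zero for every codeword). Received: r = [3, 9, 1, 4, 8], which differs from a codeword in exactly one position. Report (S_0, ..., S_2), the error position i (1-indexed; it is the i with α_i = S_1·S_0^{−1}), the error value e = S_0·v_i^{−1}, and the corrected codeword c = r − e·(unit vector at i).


S = (1, 4, 5), error at position 2, error magnitude e = 4, c = [3, 5, 1, 4, 8].

Step 1: column multipliers v_i = (∏_{j≠i}(α_i − α_j))^{−1} mod 11.
  i = 1 (α = 5): (5−4)(5−6)(5−10)(5−8) = 1·(−1)·(−5)·(−3) = −15 ≡ 7, so v_1 = 7^{−1} = 8 (mod 11).
  i = 2 (α = 4): (4−5)(4−6)(4−10)(4−8) = (−1)·(−2)·(−6)·(−4) = 48 ≡ 4, so v_2 = 4^{−1} = 3 (mod 11).
  i = 3 (α = 6): (6−5)(6−4)(6−10)(6−8) = 1·2·(−4)·(−2) = 16 ≡ 5, so v_3 = 5^{−1} = 9 (mod 11).
  i = 4 (α = 10): (10−5)(10−4)(10−6)(10−8) = 5·6·4·2 = 240 ≡ 9, so v_4 = 9^{−1} = 5 (mod 11).
  i = 5 (α = 8): (8−5)(8−4)(8−6)(8−10) = 3·4·2·(−2) = −48 ≡ 7, so v_5 = 7^{−1} = 8 (mod 11).
  v = [8, 3, 9, 5, 8].
Step 2: syndromes of r = [3, 9, 1, 4, 8] (all sums mod 11).
  S_0 = Σ v_i r_i = 8·3 + 3·9 + 9·1 + 5·4 + 8·8 = 144 ≡ 1.
  S_1 = Σ v_i α_i r_i = 8·5·3 + 3·4·9 + 9·6·1 + 5·10·4 + 8·8·8 = 994 ≡ 4.
  α_i^2 mod 11 = [3, 5, 3, 1, 9].
  S_2 = Σ v_i α_i^2 r_i = 8·3·3 + 3·5·9 + 9·3·1 + 5·1·4 + 8·9·8 = 830 ≡ 5.
  S = (1, 4, 5) ≠ 0, so r is not a codeword (an error is present).
Step 3: locate the error. For a single error e at position i, S_ℓ = v_i·e·α_i^ℓ, so α_err = S_1/S_0.
  S_0^{−1} = 1^{−1} = 1 (mod 11), so α_err = 4·1 = 4 ≡ 4 = α_2. Error position i = 2.
  Consistency check: S_2/S_1 = 5·3 = 15 ≡ 4 = α_err ✓ (single-error assumption holds).
Step 4: error magnitude e = S_0/v_2 = S_0·∏_{j≠2}(α_2 − α_j) = 1·4 = 4 ≡ 4 (mod 11).
Step 5: correct position 2: c_2 = r_2 − e = 9 − 4 ≡ 5 (mod 11). Hence c = [3, 5, 1, 4, 8].
  Check: interpolating c through the α_i gives m(x) = 2 + 9·x (degree < 2) with m(α_i) = c_i for every i, so c is indeed a codeword.


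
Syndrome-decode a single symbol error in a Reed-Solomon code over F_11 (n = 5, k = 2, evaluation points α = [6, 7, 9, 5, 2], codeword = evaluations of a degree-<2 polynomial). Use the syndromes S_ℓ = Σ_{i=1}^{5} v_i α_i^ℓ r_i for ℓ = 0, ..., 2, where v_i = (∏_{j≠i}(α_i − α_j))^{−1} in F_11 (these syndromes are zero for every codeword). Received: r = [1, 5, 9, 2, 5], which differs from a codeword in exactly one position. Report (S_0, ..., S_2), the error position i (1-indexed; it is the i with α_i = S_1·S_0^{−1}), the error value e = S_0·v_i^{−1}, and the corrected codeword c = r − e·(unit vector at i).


S = (8, 1, 7), error at position 2, error magnitude e = 5, c = [1, 0, 9, 2, 5].

Step 1: column multipliers v_i = (∏_{j≠i}(α_i − α_j))^{−1} mod 11.
  i = 1 (α = 6): (6−7)(6−9)(6−5)(6−2) = (−1)·(−3)·1·4 = 12 ≡ 1, so v_1 = 1^{−1} = 1 (mod 11).
  i = 2 (α = 7): (7−6)(7−9)(7−5)(7−2) = 1·(−2)·2·5 = −20 ≡ 2, so v_2 = 2^{−1} = 6 (mod 11).
  i = 3 (α = 9): (9−6)(9−7)(9−5)(9−2) = 3·2·4·7 = 168 ≡ 3, so v_3 = 3^{−1} = 4 (mod 11).
  i = 4 (α = 5): (5−6)(5−7)(5−9)(5−2) = (−1)·(−2)·(−4)·3 = −24 ≡ 9, so v_4 = 9^{−1} = 5 (mod 11).
  i = 5 (α = 2): (2−6)(2−7)(2−9)(2−5) = (−4)·(−5)·(−7)·(−3) = 420 ≡ 2, so v_5 = 2^{−1} = 6 (mod 11).
  v = [1, 6, 4, 5, 6].
Step 2: syndromes of r = [1, 5, 9, 2, 5] (all sums mod 11).
  S_0 = Σ v_i r_i = 1·1 + 6·5 + 4·9 + 5·2 + 6·5 = 107 ≡ 8.
  S_1 = Σ v_i α_i r_i = 1·6·1 + 6·7·5 + 4·9·9 + 5·5·2 + 6·2·5 = 650 ≡ 1.
  α_i^2 mod 11 = [3, 5, 4, 3, 4].
  S_2 = Σ v_i α_i^2 r_i = 1·3·1 + 6·5·5 + 4·4·9 + 5·3·2 + 6·4·5 = 447 ≡ 7.
  S = (8, 1, 7) ≠ 0, so r is not a codeword (an error is present).
Step 3: locate the error. For a single error e at position i, S_ℓ = v_i·e·α_i^ℓ, so α_err = S_1/S_0.
  S_0^{−1} = 8^{−1} = 7 (mod 11), so α_err = 1·7 = 7 ≡ 7 = α_2. Error position i = 2.
  Consistency check: S_2/S_1 = 7·1 = 7 ≡ 7 = α_err ✓ (single-error assumption holds).
Step 4: error magnitude e = S_0/v_2 = S_0·∏_{j≠2}(α_2 − α_j) = 8·2 = 16 ≡ 5 (mod 11).
Step 5: correct position 2: c_2 = r_2 − e = 5 − 5 ≡ 0 (mod 11). Hence c = [1, 0, 9, 2, 5].
  Check: interpolating c through the α_i gives m(x) = 7 + 10·x (degree < 2) with m(α_i) = c_i for every i, so c is indeed a codeword.
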